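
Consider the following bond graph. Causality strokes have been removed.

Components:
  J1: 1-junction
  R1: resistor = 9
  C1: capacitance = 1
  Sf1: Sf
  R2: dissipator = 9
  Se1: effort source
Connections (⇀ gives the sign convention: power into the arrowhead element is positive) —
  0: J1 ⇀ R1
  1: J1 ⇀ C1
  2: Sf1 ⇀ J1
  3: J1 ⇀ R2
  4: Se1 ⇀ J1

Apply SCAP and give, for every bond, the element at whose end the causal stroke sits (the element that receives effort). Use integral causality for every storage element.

bond 2 stroke at Sf1  (Sf1 fixes flow; stroke at Sf1)
bond 4 stroke at J1  (Se1 (Se) sets effort on bond)
bond 0 stroke at J1  (J1: bond 2 brought flow, rest push out)
bond 1 stroke at J1  (common-f at J1 fixed by 2)
bond 3 stroke at J1  (J1 flow already set via bond 2)

β0 |J1
β1 |J1
β2 |Sf1
β3 |J1
β4 |J1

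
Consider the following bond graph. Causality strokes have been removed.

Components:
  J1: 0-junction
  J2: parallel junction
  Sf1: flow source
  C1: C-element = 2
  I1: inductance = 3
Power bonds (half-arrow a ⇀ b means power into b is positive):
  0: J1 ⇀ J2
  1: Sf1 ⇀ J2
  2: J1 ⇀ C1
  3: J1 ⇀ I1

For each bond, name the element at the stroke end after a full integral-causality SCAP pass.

b0 →J2
b1 →Sf1
b2 →J1
b3 →I1

#1 stroke at Sf1  (Sf1 fixes flow; stroke at Sf1)
#0 stroke at J2  (only one effort-in slot at J2)
#2 stroke at J1  (C1 integral (e out))
#3 stroke at I1  (0-jn J1 has e-setter on 2)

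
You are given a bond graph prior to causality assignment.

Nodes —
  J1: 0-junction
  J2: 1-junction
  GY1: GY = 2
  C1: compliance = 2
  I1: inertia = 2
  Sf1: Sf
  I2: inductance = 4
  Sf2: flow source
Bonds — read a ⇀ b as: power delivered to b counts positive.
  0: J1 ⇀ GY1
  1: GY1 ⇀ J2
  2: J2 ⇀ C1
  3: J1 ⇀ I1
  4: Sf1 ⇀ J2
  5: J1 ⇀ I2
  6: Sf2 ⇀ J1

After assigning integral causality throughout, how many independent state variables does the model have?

#4 →Sf1  (Sf1: flow source, stroke at near end)
#6 →Sf2  (Sf2: flow source, stroke at near end)
#1 →J2  (J2: bond 4 brought flow, rest push out)
#2 →J2  (J2: bond 4 brought flow, rest push out)
#0 →J1  (GY1 both-in/both-out from 1)
#3 →I1  (common-e at J1 fixed by 0)
#5 →I2  (J1 effort already set via bond 0)

3  (C1, I1, I2 all integral)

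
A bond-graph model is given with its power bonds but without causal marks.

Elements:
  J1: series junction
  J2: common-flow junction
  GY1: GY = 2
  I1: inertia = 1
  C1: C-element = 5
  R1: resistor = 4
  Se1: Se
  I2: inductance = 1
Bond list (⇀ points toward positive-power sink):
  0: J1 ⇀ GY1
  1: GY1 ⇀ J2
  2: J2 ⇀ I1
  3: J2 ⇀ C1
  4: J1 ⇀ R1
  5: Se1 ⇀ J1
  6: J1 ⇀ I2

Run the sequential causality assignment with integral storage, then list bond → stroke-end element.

b5 →J1  (Se1 fixes effort; stroke away)
b2 →I1  (I1 integral (f out))
b1 →J2  (J2 flow already set via bond 2)
b3 →J2  (1-jn J2 has f-setter on 2)
b0 →J1  (GY GY1: same side as bond 1)
b6 →I2  (prefer integral on I2)
b4 →J1  (1-jn J1 has f-setter on 6)

β0 stroke at J1
β1 stroke at J2
β2 stroke at I1
β3 stroke at J2
β4 stroke at J1
β5 stroke at J1
β6 stroke at I2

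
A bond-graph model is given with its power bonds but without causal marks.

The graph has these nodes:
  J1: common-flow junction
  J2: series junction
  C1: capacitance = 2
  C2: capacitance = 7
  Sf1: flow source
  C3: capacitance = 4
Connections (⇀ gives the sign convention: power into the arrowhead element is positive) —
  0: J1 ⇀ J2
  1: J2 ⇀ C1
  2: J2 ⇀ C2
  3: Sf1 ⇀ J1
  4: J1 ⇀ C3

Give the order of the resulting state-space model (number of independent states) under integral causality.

b3 |Sf1  (Sf1 (Sf) sets flow on bond)
b0 |J1  (1-jn J1 has f-setter on 3)
b4 |J1  (J1 flow already set via bond 3)
b1 |J2  (1-jn J2 has f-setter on 0)
b2 |J2  (J2: bond 0 brought flow, rest push out)

3  (C1, C2, C3 all integral)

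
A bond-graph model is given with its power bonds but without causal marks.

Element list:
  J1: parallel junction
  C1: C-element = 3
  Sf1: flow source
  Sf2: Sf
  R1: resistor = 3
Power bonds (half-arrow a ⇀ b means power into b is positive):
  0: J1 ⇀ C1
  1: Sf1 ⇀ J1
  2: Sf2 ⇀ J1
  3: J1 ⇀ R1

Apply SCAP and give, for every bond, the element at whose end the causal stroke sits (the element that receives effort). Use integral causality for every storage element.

bond 0 stroke at J1
bond 1 stroke at Sf1
bond 2 stroke at Sf2
bond 3 stroke at R1

β1 →Sf1  (Sf1 fixes flow; stroke at Sf1)
β2 →Sf2  (source Sf2 imposes f)
β0 →J1  (C1: C, integral causality)
β3 →R1  (J1 effort already set via bond 0)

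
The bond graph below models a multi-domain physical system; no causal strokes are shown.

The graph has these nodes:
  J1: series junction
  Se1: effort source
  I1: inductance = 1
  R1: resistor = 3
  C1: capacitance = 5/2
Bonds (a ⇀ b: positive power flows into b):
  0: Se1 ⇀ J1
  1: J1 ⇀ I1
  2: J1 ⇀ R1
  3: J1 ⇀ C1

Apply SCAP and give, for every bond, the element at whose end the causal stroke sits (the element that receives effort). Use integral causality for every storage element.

#0 stroke at J1
#1 stroke at I1
#2 stroke at J1
#3 stroke at J1

#0 stroke at J1  (Se1 fixes effort; stroke away)
#1 stroke at I1  (prefer integral on I1)
#2 stroke at J1  (J1: bond 1 brought flow, rest push out)
#3 stroke at J1  (common-f at J1 fixed by 1)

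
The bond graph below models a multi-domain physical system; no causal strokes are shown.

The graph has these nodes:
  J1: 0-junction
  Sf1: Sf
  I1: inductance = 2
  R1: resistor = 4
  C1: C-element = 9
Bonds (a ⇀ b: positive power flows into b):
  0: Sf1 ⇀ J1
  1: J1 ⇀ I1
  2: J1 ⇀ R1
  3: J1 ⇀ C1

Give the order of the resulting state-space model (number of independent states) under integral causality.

β0 stroke→Sf1  (Sf1 (Sf) sets flow on bond)
β1 stroke→I1  (I1: I, integral causality)
β3 stroke→J1  (C1 outputs effort q/C1)
β2 stroke→R1  (common-e at J1 fixed by 3)

2  (C1, I1 all integral)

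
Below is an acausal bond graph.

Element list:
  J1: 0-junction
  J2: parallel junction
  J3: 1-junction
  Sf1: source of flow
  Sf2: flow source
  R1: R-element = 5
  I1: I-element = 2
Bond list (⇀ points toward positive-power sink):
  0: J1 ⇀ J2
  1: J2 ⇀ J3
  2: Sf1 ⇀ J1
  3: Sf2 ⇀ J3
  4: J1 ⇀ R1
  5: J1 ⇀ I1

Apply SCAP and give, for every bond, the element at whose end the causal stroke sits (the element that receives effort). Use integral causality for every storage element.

β2 |Sf1  (Sf1 (Sf) sets flow on bond)
β3 |Sf2  (Sf2 (Sf) sets flow on bond)
β1 |J3  (common-f at J3 fixed by 3)
β0 |J2  (closing 0-jn rule on J2)
β5 |I1  (I1 outputs flow p/I1)
β4 |J1  (closing 0-jn rule on J1)

β0 stroke→J2
β1 stroke→J3
β2 stroke→Sf1
β3 stroke→Sf2
β4 stroke→J1
β5 stroke→I1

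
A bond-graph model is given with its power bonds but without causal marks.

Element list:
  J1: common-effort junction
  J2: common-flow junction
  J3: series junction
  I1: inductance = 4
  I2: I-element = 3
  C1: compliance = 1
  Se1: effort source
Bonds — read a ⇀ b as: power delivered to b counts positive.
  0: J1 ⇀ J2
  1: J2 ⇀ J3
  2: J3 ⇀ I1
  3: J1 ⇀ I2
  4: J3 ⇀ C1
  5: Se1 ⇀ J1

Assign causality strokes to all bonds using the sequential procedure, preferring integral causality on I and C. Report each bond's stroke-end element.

b5 →J1  (Se1 fixes effort; stroke away)
b0 →J2  (J1: bond 5 brought effort, rest push out)
b3 →I2  (common-e at J1 fixed by 5)
b1 →J3  (only one flow-in slot at J2)
b2 →I1  (prefer integral on I1)
b4 →J3  (1-jn J3 has f-setter on 2)

b0 stroke→J2
b1 stroke→J3
b2 stroke→I1
b3 stroke→I2
b4 stroke→J3
b5 stroke→J1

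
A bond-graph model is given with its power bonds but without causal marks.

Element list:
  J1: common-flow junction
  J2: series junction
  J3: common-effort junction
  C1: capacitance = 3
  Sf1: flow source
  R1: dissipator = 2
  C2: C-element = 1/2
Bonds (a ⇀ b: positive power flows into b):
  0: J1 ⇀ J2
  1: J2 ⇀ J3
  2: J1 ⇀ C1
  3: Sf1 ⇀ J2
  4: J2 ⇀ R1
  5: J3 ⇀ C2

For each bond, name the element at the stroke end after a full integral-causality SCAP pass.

#0 stroke at J2
#1 stroke at J2
#2 stroke at J1
#3 stroke at Sf1
#4 stroke at J2
#5 stroke at J3

#3 stroke→Sf1  (source Sf1 imposes f)
#0 stroke→J2  (1-jn J2 has f-setter on 3)
#1 stroke→J2  (common-f at J2 fixed by 3)
#4 stroke→J2  (common-f at J2 fixed by 3)
#5 stroke→J3  (J3 needs exactly one e-in)
#2 stroke→J1  (1-jn J1 has f-setter on 0)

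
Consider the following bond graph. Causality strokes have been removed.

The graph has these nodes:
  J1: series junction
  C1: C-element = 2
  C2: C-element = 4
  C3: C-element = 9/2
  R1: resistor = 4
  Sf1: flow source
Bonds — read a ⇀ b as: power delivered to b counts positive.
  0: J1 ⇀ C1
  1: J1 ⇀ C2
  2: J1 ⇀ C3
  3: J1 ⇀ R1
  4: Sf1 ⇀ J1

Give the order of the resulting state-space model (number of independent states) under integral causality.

bond 4 |Sf1  (Sf1 fixes flow; stroke at Sf1)
bond 0 |J1  (J1 flow already set via bond 4)
bond 1 |J1  (1-jn J1 has f-setter on 4)
bond 2 |J1  (1-jn J1 has f-setter on 4)
bond 3 |J1  (J1 flow already set via bond 4)

3  (C1, C2, C3 all integral)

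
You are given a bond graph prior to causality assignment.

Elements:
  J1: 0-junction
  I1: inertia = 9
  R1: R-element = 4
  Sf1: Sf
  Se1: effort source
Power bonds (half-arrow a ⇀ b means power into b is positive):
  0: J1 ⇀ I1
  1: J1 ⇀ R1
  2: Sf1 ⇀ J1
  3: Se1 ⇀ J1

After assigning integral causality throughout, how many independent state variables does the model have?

b2 →Sf1  (Sf1 (Sf) sets flow on bond)
b3 →J1  (source Se1 imposes e)
b0 →I1  (0-jn J1 has e-setter on 3)
b1 →R1  (0-jn J1 has e-setter on 3)

1  (I1 all integral)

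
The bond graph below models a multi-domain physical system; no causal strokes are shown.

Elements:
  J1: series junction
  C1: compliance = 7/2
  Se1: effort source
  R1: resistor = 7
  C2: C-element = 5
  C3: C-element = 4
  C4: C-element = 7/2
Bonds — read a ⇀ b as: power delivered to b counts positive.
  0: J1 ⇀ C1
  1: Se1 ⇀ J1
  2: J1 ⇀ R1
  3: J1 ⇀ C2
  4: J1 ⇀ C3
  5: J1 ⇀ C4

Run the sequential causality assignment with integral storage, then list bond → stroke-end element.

b1 |J1  (Se1 (Se) sets effort on bond)
b0 |J1  (C1 integral (e out))
b3 |J1  (C2 outputs effort q/C2)
b4 |J1  (prefer integral on C3)
b5 |J1  (C4 outputs effort q/C4)
b2 |R1  (J1 needs exactly one f-in)

β0 stroke at J1
β1 stroke at J1
β2 stroke at R1
β3 stroke at J1
β4 stroke at J1
β5 stroke at J1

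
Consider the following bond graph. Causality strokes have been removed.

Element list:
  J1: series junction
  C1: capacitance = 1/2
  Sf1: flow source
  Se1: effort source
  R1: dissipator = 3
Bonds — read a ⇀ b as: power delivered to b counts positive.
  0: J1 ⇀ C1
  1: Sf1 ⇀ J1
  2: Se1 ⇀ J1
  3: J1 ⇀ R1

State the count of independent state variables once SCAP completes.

bond 1 |Sf1  (Sf1: flow source, stroke at near end)
bond 2 |J1  (Se1: effort source, stroke at far end)
bond 0 |J1  (J1: bond 1 brought flow, rest push out)
bond 3 |J1  (1-jn J1 has f-setter on 1)

1  (C1 all integral)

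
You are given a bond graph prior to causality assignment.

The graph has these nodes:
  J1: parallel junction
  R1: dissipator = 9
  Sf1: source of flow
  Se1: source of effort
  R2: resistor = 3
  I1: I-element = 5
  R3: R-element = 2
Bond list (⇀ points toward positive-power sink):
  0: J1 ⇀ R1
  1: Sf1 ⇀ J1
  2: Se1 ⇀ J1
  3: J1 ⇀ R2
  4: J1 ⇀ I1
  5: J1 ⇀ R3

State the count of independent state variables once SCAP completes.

1  (I1 all integral)

β1 →Sf1  (Sf1 fixes flow; stroke at Sf1)
β2 →J1  (source Se1 imposes e)
β0 →R1  (common-e at J1 fixed by 2)
β3 →R2  (J1: bond 2 brought effort, rest push out)
β4 →I1  (0-jn J1 has e-setter on 2)
β5 →R3  (J1 effort already set via bond 2)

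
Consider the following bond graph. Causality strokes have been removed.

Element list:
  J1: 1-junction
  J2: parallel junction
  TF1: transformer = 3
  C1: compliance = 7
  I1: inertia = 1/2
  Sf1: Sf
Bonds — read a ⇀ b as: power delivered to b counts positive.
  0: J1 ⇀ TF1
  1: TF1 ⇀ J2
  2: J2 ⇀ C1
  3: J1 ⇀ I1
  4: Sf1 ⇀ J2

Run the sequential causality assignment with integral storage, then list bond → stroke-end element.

β0 |J1
β1 |TF1
β2 |J2
β3 |I1
β4 |Sf1

#4 →Sf1  (source Sf1 imposes f)
#2 →J2  (C1 outputs effort q/C1)
#1 →TF1  (common-e at J2 fixed by 2)
#0 →J1  (TF TF1: opposite of bond 1)
#3 →I1  (J1: last free bond brings flow in)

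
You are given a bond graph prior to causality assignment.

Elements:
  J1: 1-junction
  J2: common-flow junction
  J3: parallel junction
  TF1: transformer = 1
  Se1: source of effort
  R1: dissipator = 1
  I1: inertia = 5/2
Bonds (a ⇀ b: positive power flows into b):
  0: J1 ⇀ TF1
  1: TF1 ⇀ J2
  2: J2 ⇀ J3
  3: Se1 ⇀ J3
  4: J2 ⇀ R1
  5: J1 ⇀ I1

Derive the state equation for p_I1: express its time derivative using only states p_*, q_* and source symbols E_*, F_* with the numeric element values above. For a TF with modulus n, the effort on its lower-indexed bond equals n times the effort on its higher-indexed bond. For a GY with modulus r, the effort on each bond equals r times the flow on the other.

b3 stroke at J3  (source Se1 imposes e)
b2 stroke at J2  (J3 effort already set via bond 3)
b5 stroke at I1  (I1 integral (f out))
b0 stroke at J1  (1-jn J1 has f-setter on 5)
b1 stroke at TF1  (TF1 one-in-one-out from 0)
b4 stroke at J2  (J2 flow already set via bond 1)

dp_I1/dt = -E_Se1 - 2*p_I1/5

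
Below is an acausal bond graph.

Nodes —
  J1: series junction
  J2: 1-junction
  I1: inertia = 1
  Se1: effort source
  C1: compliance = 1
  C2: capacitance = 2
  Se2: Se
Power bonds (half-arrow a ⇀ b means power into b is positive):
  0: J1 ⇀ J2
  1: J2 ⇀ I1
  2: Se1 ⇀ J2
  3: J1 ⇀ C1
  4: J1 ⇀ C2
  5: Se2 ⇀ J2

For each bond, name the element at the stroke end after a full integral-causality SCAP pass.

β2 |J2  (Se1 fixes effort; stroke away)
β5 |J2  (Se2: effort source, stroke at far end)
β1 |I1  (prefer integral on I1)
β0 |J2  (J2: bond 1 brought flow, rest push out)
β3 |J1  (1-jn J1 has f-setter on 0)
β4 |J1  (J1: bond 0 brought flow, rest push out)

#0 stroke→J2
#1 stroke→I1
#2 stroke→J2
#3 stroke→J1
#4 stroke→J1
#5 stroke→J2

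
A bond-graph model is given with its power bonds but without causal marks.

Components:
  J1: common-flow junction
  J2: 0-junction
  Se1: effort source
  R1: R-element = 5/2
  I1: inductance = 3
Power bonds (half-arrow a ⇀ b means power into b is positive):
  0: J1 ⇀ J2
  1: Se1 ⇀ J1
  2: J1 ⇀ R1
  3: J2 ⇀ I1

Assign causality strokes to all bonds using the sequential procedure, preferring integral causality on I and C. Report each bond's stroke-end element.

β0 →J2
β1 →J1
β2 →J1
β3 →I1

b1 stroke→J1  (source Se1 imposes e)
b3 stroke→I1  (I1 outputs flow p/I1)
b0 stroke→J2  (J2 needs exactly one e-in)
b2 stroke→J1  (1-jn J1 has f-setter on 0)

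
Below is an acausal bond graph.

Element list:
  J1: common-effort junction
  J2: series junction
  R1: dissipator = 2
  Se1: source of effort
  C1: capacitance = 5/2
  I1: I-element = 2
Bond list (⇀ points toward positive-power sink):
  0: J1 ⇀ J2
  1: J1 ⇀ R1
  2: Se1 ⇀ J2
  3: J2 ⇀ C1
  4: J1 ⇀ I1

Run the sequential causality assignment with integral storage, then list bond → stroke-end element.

bond 2 |J2  (Se1 (Se) sets effort on bond)
bond 3 |J2  (C1: C, integral causality)
bond 0 |J1  (J2: last free bond brings flow in)
bond 1 |R1  (J1: bond 0 brought effort, rest push out)
bond 4 |I1  (J1: bond 0 brought effort, rest push out)

bond 0 stroke at J1
bond 1 stroke at R1
bond 2 stroke at J2
bond 3 stroke at J2
bond 4 stroke at I1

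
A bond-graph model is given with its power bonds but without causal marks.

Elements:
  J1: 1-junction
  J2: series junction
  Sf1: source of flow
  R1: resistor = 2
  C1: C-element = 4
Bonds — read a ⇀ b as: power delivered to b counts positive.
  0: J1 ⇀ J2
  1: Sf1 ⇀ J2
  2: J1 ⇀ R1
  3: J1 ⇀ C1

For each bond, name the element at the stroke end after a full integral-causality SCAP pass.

bond 1 stroke at Sf1  (source Sf1 imposes f)
bond 0 stroke at J2  (J2: bond 1 brought flow, rest push out)
bond 2 stroke at J1  (J1: bond 0 brought flow, rest push out)
bond 3 stroke at J1  (common-f at J1 fixed by 0)

bond 0 →J2
bond 1 →Sf1
bond 2 →J1
bond 3 →J1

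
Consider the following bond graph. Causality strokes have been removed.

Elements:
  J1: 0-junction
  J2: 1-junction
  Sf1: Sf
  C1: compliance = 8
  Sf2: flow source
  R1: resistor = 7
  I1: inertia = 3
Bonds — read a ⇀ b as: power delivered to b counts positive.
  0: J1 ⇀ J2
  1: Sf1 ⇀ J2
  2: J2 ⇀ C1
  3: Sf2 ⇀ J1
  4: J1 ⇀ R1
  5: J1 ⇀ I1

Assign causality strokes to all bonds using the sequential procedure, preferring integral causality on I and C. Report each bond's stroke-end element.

#1 →Sf1  (Sf1: flow source, stroke at near end)
#3 →Sf2  (Sf2: flow source, stroke at near end)
#0 →J2  (1-jn J2 has f-setter on 1)
#2 →J2  (J2 flow already set via bond 1)
#5 →I1  (prefer integral on I1)
#4 →J1  (only one effort-in slot at J1)

β0 |J2
β1 |Sf1
β2 |J2
β3 |Sf2
β4 |J1
β5 |I1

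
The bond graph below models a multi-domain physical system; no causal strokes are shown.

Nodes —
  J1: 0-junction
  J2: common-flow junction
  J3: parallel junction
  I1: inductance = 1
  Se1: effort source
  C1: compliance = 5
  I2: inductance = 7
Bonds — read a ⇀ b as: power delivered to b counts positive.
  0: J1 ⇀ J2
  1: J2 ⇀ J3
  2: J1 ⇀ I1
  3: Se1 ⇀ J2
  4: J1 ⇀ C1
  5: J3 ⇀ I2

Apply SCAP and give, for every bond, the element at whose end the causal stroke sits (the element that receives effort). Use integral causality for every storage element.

bond 0 stroke at J2
bond 1 stroke at J3
bond 2 stroke at I1
bond 3 stroke at J2
bond 4 stroke at J1
bond 5 stroke at I2

β3 |J2  (source Se1 imposes e)
β2 |I1  (prefer integral on I1)
β4 |J1  (C1 integral (e out))
β0 |J2  (J1 effort already set via bond 4)
β1 |J3  (J2 needs exactly one f-in)
β5 |I2  (common-e at J3 fixed by 1)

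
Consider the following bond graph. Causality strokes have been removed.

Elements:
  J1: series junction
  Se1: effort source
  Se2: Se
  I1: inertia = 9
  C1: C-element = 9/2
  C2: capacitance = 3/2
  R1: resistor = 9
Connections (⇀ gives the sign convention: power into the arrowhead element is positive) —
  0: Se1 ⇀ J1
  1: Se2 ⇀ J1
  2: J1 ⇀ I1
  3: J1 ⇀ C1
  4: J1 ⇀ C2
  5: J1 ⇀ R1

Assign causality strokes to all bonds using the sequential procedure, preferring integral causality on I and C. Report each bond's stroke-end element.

#0 →J1
#1 →J1
#2 →I1
#3 →J1
#4 →J1
#5 →J1

β0 stroke→J1  (Se1 (Se) sets effort on bond)
β1 stroke→J1  (source Se2 imposes e)
β2 stroke→I1  (I1 integral (f out))
β3 stroke→J1  (1-jn J1 has f-setter on 2)
β4 stroke→J1  (J1: bond 2 brought flow, rest push out)
β5 stroke→J1  (1-jn J1 has f-setter on 2)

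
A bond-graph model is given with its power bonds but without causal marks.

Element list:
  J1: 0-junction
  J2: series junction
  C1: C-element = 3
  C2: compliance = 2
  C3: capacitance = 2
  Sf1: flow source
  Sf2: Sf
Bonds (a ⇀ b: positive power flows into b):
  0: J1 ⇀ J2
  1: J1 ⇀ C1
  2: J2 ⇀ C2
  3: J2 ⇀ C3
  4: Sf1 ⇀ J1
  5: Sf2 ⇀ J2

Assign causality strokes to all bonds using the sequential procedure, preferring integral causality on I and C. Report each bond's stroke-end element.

#4 →Sf1  (source Sf1 imposes f)
#5 →Sf2  (Sf2 (Sf) sets flow on bond)
#0 →J2  (common-f at J2 fixed by 5)
#2 →J2  (common-f at J2 fixed by 5)
#3 →J2  (J2 flow already set via bond 5)
#1 →J1  (closing 0-jn rule on J1)

bond 0 →J2
bond 1 →J1
bond 2 →J2
bond 3 →J2
bond 4 →Sf1
bond 5 →Sf2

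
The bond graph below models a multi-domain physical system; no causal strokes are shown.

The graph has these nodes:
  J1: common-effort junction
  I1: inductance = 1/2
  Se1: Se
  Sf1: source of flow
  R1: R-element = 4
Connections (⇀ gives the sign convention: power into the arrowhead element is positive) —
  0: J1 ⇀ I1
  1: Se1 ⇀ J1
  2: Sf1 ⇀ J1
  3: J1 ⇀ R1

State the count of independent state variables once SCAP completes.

1  (I1 all integral)

bond 1 |J1  (Se1: effort source, stroke at far end)
bond 2 |Sf1  (Sf1: flow source, stroke at near end)
bond 0 |I1  (0-jn J1 has e-setter on 1)
bond 3 |R1  (J1 effort already set via bond 1)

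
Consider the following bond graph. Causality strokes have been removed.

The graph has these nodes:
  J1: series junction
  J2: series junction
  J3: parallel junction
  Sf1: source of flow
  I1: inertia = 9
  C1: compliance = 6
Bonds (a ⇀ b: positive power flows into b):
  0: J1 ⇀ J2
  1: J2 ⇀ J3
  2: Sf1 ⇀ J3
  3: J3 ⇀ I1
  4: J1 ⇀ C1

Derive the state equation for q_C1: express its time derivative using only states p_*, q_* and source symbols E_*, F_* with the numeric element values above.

β2 |Sf1  (Sf1 fixes flow; stroke at Sf1)
β3 |I1  (I1: I, integral causality)
β1 |J3  (J3 needs exactly one e-in)
β0 |J2  (1-jn J2 has f-setter on 1)
β4 |J1  (J1: bond 0 brought flow, rest push out)

dq_C1/dt = -F_Sf1 + p_I1/9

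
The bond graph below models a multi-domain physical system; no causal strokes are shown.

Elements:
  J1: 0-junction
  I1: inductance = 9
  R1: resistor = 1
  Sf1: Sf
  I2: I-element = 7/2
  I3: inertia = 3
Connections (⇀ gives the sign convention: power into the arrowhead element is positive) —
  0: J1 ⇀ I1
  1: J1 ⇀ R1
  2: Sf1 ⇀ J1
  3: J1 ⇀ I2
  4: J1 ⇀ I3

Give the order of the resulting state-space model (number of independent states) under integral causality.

bond 2 stroke→Sf1  (Sf1: flow source, stroke at near end)
bond 0 stroke→I1  (I1 integral (f out))
bond 3 stroke→I2  (prefer integral on I2)
bond 4 stroke→I3  (I3 integral (f out))
bond 1 stroke→J1  (only one effort-in slot at J1)

3  (I1, I2, I3 all integral)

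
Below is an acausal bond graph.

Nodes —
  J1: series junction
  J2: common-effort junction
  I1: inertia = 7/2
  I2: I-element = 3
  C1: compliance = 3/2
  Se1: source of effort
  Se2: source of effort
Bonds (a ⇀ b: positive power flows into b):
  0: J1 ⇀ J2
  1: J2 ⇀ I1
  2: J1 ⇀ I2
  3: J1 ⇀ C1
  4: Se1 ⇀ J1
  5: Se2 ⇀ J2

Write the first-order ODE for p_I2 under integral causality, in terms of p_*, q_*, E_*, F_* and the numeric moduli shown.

dp_I2/dt = E_Se1 - E_Se2 - 2*q_C1/3

β4 |J1  (Se1: effort source, stroke at far end)
β5 |J2  (Se2: effort source, stroke at far end)
β0 |J1  (J2 effort already set via bond 5)
β1 |I1  (0-jn J2 has e-setter on 5)
β2 |I2  (I2 integral (f out))
β3 |J1  (1-jn J1 has f-setter on 2)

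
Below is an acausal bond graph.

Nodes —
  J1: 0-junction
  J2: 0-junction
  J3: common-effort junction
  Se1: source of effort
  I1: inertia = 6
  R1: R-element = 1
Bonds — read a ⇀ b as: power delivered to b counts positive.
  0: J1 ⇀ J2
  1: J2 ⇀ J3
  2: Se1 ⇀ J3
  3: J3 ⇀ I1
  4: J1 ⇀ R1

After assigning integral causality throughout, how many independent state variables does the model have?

bond 2 stroke at J3  (Se1 (Se) sets effort on bond)
bond 1 stroke at J2  (J3: bond 2 brought effort, rest push out)
bond 3 stroke at I1  (J3 effort already set via bond 2)
bond 0 stroke at J1  (J2 effort already set via bond 1)
bond 4 stroke at R1  (J1: bond 0 brought effort, rest push out)

1  (I1 all integral)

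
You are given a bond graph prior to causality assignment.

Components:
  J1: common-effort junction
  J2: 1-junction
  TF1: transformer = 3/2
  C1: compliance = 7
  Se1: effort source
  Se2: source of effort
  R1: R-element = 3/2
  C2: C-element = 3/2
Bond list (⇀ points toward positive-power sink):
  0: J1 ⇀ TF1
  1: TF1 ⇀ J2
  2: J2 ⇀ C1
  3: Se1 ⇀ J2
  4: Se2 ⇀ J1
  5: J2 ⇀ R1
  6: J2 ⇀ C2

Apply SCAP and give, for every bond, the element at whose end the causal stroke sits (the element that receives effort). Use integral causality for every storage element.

b0 |TF1
b1 |J2
b2 |J2
b3 |J2
b4 |J1
b5 |R1
b6 |J2

b3 stroke at J2  (Se1 (Se) sets effort on bond)
b4 stroke at J1  (source Se2 imposes e)
b0 stroke at TF1  (common-e at J1 fixed by 4)
b1 stroke at J2  (TF1 one-in-one-out from 0)
b2 stroke at J2  (C1: C, integral causality)
b6 stroke at J2  (C2: C, integral causality)
b5 stroke at R1  (only one flow-in slot at J2)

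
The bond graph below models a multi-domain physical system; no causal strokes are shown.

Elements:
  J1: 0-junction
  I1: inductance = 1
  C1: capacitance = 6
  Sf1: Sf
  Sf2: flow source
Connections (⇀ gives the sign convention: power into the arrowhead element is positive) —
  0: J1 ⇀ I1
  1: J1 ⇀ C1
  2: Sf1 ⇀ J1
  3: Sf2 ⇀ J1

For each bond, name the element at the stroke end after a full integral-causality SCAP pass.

β2 stroke at Sf1  (source Sf1 imposes f)
β3 stroke at Sf2  (Sf2 (Sf) sets flow on bond)
β0 stroke at I1  (I1 integral (f out))
β1 stroke at J1  (J1: last free bond brings effort in)

β0 |I1
β1 |J1
β2 |Sf1
β3 |Sf2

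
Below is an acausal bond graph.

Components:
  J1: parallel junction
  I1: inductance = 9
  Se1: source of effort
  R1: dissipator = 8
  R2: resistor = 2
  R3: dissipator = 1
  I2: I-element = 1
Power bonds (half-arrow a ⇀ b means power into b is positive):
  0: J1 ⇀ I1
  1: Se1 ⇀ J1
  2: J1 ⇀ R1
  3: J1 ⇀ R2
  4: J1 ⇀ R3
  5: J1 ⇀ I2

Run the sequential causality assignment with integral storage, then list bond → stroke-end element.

b1 stroke→J1  (Se1 fixes effort; stroke away)
b0 stroke→I1  (0-jn J1 has e-setter on 1)
b2 stroke→R1  (common-e at J1 fixed by 1)
b3 stroke→R2  (J1 effort already set via bond 1)
b4 stroke→R3  (J1: bond 1 brought effort, rest push out)
b5 stroke→I2  (J1 effort already set via bond 1)

bond 0 |I1
bond 1 |J1
bond 2 |R1
bond 3 |R2
bond 4 |R3
bond 5 |I2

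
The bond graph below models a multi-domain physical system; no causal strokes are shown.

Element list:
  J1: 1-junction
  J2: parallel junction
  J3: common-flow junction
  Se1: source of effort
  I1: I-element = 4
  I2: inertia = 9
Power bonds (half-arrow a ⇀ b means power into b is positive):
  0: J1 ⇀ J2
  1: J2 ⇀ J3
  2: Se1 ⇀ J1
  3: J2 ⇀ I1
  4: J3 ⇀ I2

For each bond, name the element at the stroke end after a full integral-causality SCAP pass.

β0 |J2
β1 |J3
β2 |J1
β3 |I1
β4 |I2

#2 stroke→J1  (Se1: effort source, stroke at far end)
#0 stroke→J2  (closing 1-jn rule on J1)
#1 stroke→J3  (0-jn J2 has e-setter on 0)
#3 stroke→I1  (common-e at J2 fixed by 0)
#4 stroke→I2  (J3: last free bond brings flow in)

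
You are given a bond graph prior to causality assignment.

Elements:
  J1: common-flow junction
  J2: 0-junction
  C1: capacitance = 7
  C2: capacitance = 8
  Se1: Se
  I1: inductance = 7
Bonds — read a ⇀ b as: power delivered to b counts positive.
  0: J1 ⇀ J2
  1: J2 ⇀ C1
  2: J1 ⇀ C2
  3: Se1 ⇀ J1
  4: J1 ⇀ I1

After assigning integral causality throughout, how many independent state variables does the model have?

bond 3 stroke at J1  (Se1: effort source, stroke at far end)
bond 1 stroke at J2  (prefer integral on C1)
bond 0 stroke at J1  (J2: bond 1 brought effort, rest push out)
bond 2 stroke at J1  (prefer integral on C2)
bond 4 stroke at I1  (J1 needs exactly one f-in)

3  (C1, C2, I1 all integral)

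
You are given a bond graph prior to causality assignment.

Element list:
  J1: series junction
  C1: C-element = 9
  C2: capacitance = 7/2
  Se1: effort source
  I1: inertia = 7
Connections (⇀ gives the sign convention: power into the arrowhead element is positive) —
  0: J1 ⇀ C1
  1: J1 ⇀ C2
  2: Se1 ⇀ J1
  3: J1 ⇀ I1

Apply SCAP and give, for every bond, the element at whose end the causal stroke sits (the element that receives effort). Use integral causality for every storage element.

β0 |J1
β1 |J1
β2 |J1
β3 |I1

b2 stroke at J1  (Se1: effort source, stroke at far end)
b0 stroke at J1  (prefer integral on C1)
b1 stroke at J1  (C2 integral (e out))
b3 stroke at I1  (J1 needs exactly one f-in)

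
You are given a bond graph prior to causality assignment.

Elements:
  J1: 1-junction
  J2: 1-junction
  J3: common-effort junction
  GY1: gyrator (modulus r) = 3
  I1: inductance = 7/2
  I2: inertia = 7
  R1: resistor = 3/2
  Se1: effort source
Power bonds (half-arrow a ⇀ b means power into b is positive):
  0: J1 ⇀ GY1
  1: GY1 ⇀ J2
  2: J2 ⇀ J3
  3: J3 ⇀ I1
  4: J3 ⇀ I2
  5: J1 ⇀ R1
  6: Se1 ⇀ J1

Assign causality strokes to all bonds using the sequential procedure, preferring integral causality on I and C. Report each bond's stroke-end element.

β6 stroke at J1  (source Se1 imposes e)
β3 stroke at I1  (I1 outputs flow p/I1)
β4 stroke at I2  (I2 integral (f out))
β2 stroke at J3  (closing 0-jn rule on J3)
β1 stroke at J2  (J2 flow already set via bond 2)
β0 stroke at J1  (GY1 both-in/both-out from 1)
β5 stroke at R1  (only one flow-in slot at J1)

bond 0 |J1
bond 1 |J2
bond 2 |J3
bond 3 |I1
bond 4 |I2
bond 5 |R1
bond 6 |J1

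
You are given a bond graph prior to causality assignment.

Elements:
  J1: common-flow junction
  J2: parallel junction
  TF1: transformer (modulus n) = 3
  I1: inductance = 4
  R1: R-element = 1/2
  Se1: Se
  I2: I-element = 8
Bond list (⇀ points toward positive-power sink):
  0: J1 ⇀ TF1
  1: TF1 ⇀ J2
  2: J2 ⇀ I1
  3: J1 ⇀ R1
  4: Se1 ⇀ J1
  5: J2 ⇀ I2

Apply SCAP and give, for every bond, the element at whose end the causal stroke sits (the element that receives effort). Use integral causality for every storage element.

β0 stroke at TF1
β1 stroke at J2
β2 stroke at I1
β3 stroke at J1
β4 stroke at J1
β5 stroke at I2

#4 →J1  (source Se1 imposes e)
#2 →I1  (I1: I, integral causality)
#5 →I2  (I2 integral (f out))
#1 →J2  (J2 needs exactly one e-in)
#0 →TF1  (TF1: transformer flips bond 1)
#3 →J1  (J1 flow already set via bond 0)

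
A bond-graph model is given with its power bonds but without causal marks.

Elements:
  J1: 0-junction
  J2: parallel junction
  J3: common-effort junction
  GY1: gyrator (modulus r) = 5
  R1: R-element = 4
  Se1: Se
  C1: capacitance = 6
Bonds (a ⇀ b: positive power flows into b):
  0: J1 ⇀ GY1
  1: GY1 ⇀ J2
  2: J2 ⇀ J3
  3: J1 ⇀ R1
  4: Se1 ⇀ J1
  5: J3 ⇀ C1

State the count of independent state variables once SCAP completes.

1  (C1 all integral)

b4 stroke at J1  (Se1 (Se) sets effort on bond)
b0 stroke at GY1  (common-e at J1 fixed by 4)
b3 stroke at R1  (J1 effort already set via bond 4)
b1 stroke at GY1  (through GY1, causality inverts; strokes same side of GY1)
b2 stroke at J2  (J2 needs exactly one e-in)
b5 stroke at J3  (J3 needs exactly one e-in)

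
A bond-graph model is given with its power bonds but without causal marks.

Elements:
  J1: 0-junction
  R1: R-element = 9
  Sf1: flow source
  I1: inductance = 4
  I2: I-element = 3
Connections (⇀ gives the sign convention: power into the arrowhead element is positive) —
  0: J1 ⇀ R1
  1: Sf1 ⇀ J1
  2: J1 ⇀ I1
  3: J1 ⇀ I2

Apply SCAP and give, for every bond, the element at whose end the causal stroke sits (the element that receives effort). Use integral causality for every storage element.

b1 stroke→Sf1  (Sf1: flow source, stroke at near end)
b2 stroke→I1  (prefer integral on I1)
b3 stroke→I2  (I2: I, integral causality)
b0 stroke→J1  (J1 needs exactly one e-in)

bond 0 stroke→J1
bond 1 stroke→Sf1
bond 2 stroke→I1
bond 3 stroke→I2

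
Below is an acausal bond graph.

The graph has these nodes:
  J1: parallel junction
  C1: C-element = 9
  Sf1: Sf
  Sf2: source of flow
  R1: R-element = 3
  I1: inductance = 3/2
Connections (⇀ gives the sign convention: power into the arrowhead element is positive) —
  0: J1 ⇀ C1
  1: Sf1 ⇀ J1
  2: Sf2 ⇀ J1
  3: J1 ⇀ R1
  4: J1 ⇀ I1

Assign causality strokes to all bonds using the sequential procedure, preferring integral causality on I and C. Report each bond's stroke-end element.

β0 →J1
β1 →Sf1
β2 →Sf2
β3 →R1
β4 →I1

bond 1 |Sf1  (source Sf1 imposes f)
bond 2 |Sf2  (Sf2 (Sf) sets flow on bond)
bond 0 |J1  (prefer integral on C1)
bond 3 |R1  (J1 effort already set via bond 0)
bond 4 |I1  (J1 effort already set via bond 0)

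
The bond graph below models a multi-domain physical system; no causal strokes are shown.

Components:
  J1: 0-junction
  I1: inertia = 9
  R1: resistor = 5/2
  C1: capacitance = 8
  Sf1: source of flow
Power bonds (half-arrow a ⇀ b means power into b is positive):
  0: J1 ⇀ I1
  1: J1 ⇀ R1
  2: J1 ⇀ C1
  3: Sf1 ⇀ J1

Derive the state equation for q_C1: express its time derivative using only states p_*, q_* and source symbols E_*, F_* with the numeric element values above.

dq_C1/dt = F_Sf1 - p_I1/9 - q_C1/20

#3 stroke at Sf1  (Sf1 fixes flow; stroke at Sf1)
#0 stroke at I1  (I1: I, integral causality)
#2 stroke at J1  (C1 integral (e out))
#1 stroke at R1  (0-jn J1 has e-setter on 2)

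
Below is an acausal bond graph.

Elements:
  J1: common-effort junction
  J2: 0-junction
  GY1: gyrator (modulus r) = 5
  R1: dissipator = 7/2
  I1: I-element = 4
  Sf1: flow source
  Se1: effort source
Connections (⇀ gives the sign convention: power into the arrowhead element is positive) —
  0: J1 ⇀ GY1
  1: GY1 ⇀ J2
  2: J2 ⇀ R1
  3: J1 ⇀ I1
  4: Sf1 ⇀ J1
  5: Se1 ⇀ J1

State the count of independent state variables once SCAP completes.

1  (I1 all integral)

b4 |Sf1  (source Sf1 imposes f)
b5 |J1  (Se1 fixes effort; stroke away)
b0 |GY1  (J1 effort already set via bond 5)
b3 |I1  (J1 effort already set via bond 5)
b1 |GY1  (through GY1, causality inverts; strokes same side of GY1)
b2 |J2  (J2 needs exactly one e-in)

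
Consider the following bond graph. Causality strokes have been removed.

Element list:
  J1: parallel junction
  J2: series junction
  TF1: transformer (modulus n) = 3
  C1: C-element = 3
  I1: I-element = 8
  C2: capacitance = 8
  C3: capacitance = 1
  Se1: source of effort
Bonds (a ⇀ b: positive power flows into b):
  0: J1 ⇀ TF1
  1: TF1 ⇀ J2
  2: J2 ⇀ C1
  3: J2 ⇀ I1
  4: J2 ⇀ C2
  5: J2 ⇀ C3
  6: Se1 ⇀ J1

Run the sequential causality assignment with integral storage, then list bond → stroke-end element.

b0 stroke→TF1
b1 stroke→J2
b2 stroke→J2
b3 stroke→I1
b4 stroke→J2
b5 stroke→J2
b6 stroke→J1

bond 6 →J1  (Se1 (Se) sets effort on bond)
bond 0 →TF1  (J1 effort already set via bond 6)
bond 1 →J2  (TF TF1: opposite of bond 0)
bond 2 →J2  (prefer integral on C1)
bond 3 →I1  (I1: I, integral causality)
bond 4 →J2  (J2: bond 3 brought flow, rest push out)
bond 5 →J2  (J2: bond 3 brought flow, rest push out)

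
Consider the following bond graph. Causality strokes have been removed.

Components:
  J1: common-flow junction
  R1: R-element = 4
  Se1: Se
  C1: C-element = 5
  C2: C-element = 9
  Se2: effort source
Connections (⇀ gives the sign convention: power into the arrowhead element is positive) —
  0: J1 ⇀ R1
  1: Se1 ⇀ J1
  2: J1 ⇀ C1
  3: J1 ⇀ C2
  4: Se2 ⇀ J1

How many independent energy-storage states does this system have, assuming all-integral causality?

2  (C1, C2 all integral)

#1 stroke at J1  (Se1 (Se) sets effort on bond)
#4 stroke at J1  (Se2 (Se) sets effort on bond)
#2 stroke at J1  (prefer integral on C1)
#3 stroke at J1  (C2: C, integral causality)
#0 stroke at R1  (J1 needs exactly one f-in)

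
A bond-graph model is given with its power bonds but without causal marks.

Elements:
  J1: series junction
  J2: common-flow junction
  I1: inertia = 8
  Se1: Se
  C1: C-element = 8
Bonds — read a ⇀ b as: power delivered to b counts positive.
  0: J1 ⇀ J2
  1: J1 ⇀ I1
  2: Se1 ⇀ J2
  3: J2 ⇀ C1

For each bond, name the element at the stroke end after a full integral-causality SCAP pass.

#2 →J2  (Se1 (Se) sets effort on bond)
#1 →I1  (I1 outputs flow p/I1)
#0 →J1  (1-jn J1 has f-setter on 1)
#3 →J2  (J2: bond 0 brought flow, rest push out)

β0 stroke at J1
β1 stroke at I1
β2 stroke at J2
β3 stroke at J2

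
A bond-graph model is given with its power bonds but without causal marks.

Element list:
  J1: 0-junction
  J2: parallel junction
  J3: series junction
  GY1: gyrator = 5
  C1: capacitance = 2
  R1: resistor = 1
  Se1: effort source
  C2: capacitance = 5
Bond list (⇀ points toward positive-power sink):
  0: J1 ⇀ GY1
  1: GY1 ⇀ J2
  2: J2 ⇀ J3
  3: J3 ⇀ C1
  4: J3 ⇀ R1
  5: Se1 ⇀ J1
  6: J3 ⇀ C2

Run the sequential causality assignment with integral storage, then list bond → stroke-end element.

#5 →J1  (source Se1 imposes e)
#0 →GY1  (J1 effort already set via bond 5)
#1 →GY1  (GY GY1: same side as bond 0)
#2 →J2  (J2: last free bond brings effort in)
#3 →J3  (1-jn J3 has f-setter on 2)
#4 →J3  (J3 flow already set via bond 2)
#6 →J3  (common-f at J3 fixed by 2)

β0 stroke at GY1
β1 stroke at GY1
β2 stroke at J2
β3 stroke at J3
β4 stroke at J3
β5 stroke at J1
β6 stroke at J3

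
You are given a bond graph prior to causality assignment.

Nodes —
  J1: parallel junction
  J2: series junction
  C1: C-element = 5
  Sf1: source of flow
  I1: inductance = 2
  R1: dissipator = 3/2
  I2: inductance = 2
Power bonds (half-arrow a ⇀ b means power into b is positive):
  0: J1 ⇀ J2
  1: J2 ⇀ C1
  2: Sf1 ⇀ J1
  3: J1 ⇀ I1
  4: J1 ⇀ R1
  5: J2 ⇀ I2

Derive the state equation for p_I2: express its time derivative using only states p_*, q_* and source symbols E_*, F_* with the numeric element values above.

b2 stroke→Sf1  (Sf1 (Sf) sets flow on bond)
b1 stroke→J2  (C1 integral (e out))
b3 stroke→I1  (I1 outputs flow p/I1)
b5 stroke→I2  (I2: I, integral causality)
b0 stroke→J2  (J2 flow already set via bond 5)
b4 stroke→J1  (J1 needs exactly one e-in)

dp_I2/dt = 3*F_Sf1/2 - 3*p_I1/4 - 3*p_I2/4 - q_C1/5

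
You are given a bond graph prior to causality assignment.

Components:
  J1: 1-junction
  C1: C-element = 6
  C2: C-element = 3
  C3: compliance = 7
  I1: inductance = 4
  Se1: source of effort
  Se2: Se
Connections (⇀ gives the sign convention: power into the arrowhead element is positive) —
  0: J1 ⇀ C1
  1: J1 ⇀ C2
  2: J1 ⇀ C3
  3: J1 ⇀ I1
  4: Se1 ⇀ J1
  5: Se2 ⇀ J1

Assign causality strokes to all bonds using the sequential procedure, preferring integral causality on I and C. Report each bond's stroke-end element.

bond 0 →J1
bond 1 →J1
bond 2 →J1
bond 3 →I1
bond 4 →J1
bond 5 →J1

bond 4 stroke→J1  (source Se1 imposes e)
bond 5 stroke→J1  (Se2: effort source, stroke at far end)
bond 0 stroke→J1  (C1: C, integral causality)
bond 1 stroke→J1  (C2 outputs effort q/C2)
bond 2 stroke→J1  (prefer integral on C3)
bond 3 stroke→I1  (closing 1-jn rule on J1)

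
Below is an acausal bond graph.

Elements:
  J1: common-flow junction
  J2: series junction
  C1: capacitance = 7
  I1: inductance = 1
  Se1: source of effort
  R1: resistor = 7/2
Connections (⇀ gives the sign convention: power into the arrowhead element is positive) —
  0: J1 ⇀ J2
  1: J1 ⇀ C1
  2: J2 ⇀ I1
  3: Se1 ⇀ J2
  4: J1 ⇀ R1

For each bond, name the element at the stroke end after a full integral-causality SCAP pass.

b0 →J2
b1 →J1
b2 →I1
b3 →J2
b4 →J1

b3 stroke→J2  (Se1 fixes effort; stroke away)
b1 stroke→J1  (C1 integral (e out))
b2 stroke→I1  (prefer integral on I1)
b0 stroke→J2  (1-jn J2 has f-setter on 2)
b4 stroke→J1  (J1: bond 0 brought flow, rest push out)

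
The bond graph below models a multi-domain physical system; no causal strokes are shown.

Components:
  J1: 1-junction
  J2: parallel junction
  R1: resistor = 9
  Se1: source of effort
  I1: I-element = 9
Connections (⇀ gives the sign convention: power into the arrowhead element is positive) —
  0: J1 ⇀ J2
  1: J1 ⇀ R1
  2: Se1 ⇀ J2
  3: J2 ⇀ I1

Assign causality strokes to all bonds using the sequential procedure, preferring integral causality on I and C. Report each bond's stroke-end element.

b0 stroke at J1
b1 stroke at R1
b2 stroke at J2
b3 stroke at I1

β2 →J2  (Se1: effort source, stroke at far end)
β0 →J1  (J2 effort already set via bond 2)
β3 →I1  (J2: bond 2 brought effort, rest push out)
β1 →R1  (J1: last free bond brings flow in)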